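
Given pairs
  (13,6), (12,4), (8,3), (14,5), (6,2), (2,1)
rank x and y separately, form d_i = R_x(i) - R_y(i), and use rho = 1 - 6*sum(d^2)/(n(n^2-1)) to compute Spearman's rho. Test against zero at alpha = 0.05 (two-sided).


Step 1: Rank x and y separately (midranks; no ties here).
rank(x): 13->5, 12->4, 8->3, 14->6, 6->2, 2->1
rank(y): 6->6, 4->4, 3->3, 5->5, 2->2, 1->1
Step 2: d_i = R_x(i) - R_y(i); compute d_i^2.
  (5-6)^2=1, (4-4)^2=0, (3-3)^2=0, (6-5)^2=1, (2-2)^2=0, (1-1)^2=0
sum(d^2) = 2.
Step 3: rho = 1 - 6*2 / (6*(6^2 - 1)) = 1 - 12/210 = 0.942857.
Step 4: Under H0, t = rho * sqrt((n-2)/(1-rho^2)) = 5.6595 ~ t(4).
Step 5: Two-sided p-value from the t-distribution with 4 df = 0.004805.
Step 6: alpha = 0.05. reject H0.

rho = 0.9429, p = 0.004805, reject H0 at alpha = 0.05.


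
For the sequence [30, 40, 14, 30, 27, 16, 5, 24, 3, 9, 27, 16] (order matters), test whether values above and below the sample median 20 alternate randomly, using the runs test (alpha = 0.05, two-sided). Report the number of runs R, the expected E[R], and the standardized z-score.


Step 1: Compute median = 20; label A = above, B = below.
Labels in order: AABAABBABBAB  (n_A = 6, n_B = 6)
Step 2: Count runs R = 8.
Step 3: Under H0 (random ordering), E[R] = 2*n_A*n_B/(n_A+n_B) + 1 = 2*6*6/12 + 1 = 7.0000.
        Var[R] = 2*n_A*n_B*(2*n_A*n_B - n_A - n_B) / ((n_A+n_B)^2 * (n_A+n_B-1)) = 4320/1584 = 2.7273.
        SD[R] = 1.6514.
Step 4: Continuity-corrected z = (R - 0.5 - E[R]) / SD[R] = (8 - 0.5 - 7.0000) / 1.6514 = 0.3028.
Step 5: Two-sided p-value via normal approximation = 2*(1 - Phi(|z|)) = 0.762069.
Step 6: alpha = 0.05. fail to reject H0.

R = 8, z = 0.3028, p = 0.762069, fail to reject H0.


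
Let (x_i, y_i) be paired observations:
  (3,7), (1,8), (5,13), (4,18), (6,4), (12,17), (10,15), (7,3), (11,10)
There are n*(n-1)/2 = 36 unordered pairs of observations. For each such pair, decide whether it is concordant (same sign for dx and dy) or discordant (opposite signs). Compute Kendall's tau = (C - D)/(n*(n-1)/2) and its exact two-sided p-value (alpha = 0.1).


Step 1: Enumerate the 36 unordered pairs (i,j) with i<j and classify each by sign(x_j-x_i) * sign(y_j-y_i).
  (1,2):dx=-2,dy=+1->D; (1,3):dx=+2,dy=+6->C; (1,4):dx=+1,dy=+11->C; (1,5):dx=+3,dy=-3->D
  (1,6):dx=+9,dy=+10->C; (1,7):dx=+7,dy=+8->C; (1,8):dx=+4,dy=-4->D; (1,9):dx=+8,dy=+3->C
  (2,3):dx=+4,dy=+5->C; (2,4):dx=+3,dy=+10->C; (2,5):dx=+5,dy=-4->D; (2,6):dx=+11,dy=+9->C
  (2,7):dx=+9,dy=+7->C; (2,8):dx=+6,dy=-5->D; (2,9):dx=+10,dy=+2->C; (3,4):dx=-1,dy=+5->D
  (3,5):dx=+1,dy=-9->D; (3,6):dx=+7,dy=+4->C; (3,7):dx=+5,dy=+2->C; (3,8):dx=+2,dy=-10->D
  (3,9):dx=+6,dy=-3->D; (4,5):dx=+2,dy=-14->D; (4,6):dx=+8,dy=-1->D; (4,7):dx=+6,dy=-3->D
  (4,8):dx=+3,dy=-15->D; (4,9):dx=+7,dy=-8->D; (5,6):dx=+6,dy=+13->C; (5,7):dx=+4,dy=+11->C
  (5,8):dx=+1,dy=-1->D; (5,9):dx=+5,dy=+6->C; (6,7):dx=-2,dy=-2->C; (6,8):dx=-5,dy=-14->C
  (6,9):dx=-1,dy=-7->C; (7,8):dx=-3,dy=-12->C; (7,9):dx=+1,dy=-5->D; (8,9):dx=+4,dy=+7->C
Step 2: C = 20, D = 16, total pairs = 36.
Step 3: tau = (C - D)/(n(n-1)/2) = (20 - 16)/36 = 0.111111.
Step 4: Exact two-sided p-value (enumerate n! = 362880 permutations of y under H0): p = 0.761414.
Step 5: alpha = 0.1. fail to reject H0.

tau_b = 0.1111 (C=20, D=16), p = 0.761414, fail to reject H0.


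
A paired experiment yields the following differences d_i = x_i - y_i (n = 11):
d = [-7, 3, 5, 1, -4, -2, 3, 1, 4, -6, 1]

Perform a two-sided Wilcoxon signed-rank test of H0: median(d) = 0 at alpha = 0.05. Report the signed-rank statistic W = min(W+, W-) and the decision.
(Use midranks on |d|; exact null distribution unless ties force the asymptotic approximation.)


Step 1: Drop any zero differences (none here) and take |d_i|.
|d| = [7, 3, 5, 1, 4, 2, 3, 1, 4, 6, 1]
Step 2: Midrank |d_i| (ties get averaged ranks).
ranks: |7|->11, |3|->5.5, |5|->9, |1|->2, |4|->7.5, |2|->4, |3|->5.5, |1|->2, |4|->7.5, |6|->10, |1|->2
Step 3: Attach original signs; sum ranks with positive sign and with negative sign.
W+ = 5.5 + 9 + 2 + 5.5 + 2 + 7.5 + 2 = 33.5
W- = 11 + 7.5 + 4 + 10 = 32.5
(Check: W+ + W- = 66 should equal n(n+1)/2 = 66.)
Step 4: Test statistic W = min(W+, W-) = 32.5.
Step 5: Ties in |d|, so use the tie-corrected normal approximation.
        E[W] = n(n+1)/4 = 11*12/4 = 33.
        Tie groups: |d|=1 (t=3), |d|=3 (t=2), |d|=4 (t=2); sum(t^3 - t) = 36.
        Var[W] = n(n+1)(2n+1)/24 - sum(t^3-t)/48 = 3036/24 - 36/48 = 125.75.
        z = (W - E[W]) / sqrt(Var[W]) = (32.5 - 33) / 11.2138 = -0.0446.
        Two-sided p = 2*Phi(z) = 0.964436.
Step 6: alpha = 0.05. fail to reject H0.

W+ = 33.5, W- = 32.5, W = min = 32.5, p = 0.964436, fail to reject H0.


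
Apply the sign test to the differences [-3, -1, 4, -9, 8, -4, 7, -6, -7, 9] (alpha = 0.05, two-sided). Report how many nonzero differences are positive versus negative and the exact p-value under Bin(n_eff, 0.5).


Step 1: Discard zero differences. Original n = 10; n_eff = number of nonzero differences = 10.
Nonzero differences (with sign): -3, -1, +4, -9, +8, -4, +7, -6, -7, +9
Step 2: Count signs: positive = 4, negative = 6.
Step 3: Under H0: P(positive) = 0.5, so the number of positives S ~ Bin(10, 0.5).
Step 4: Two-sided exact p-value = sum of Bin(10,0.5) probabilities at or below the observed probability = 0.753906.
Step 5: alpha = 0.05. fail to reject H0.

n_eff = 10, pos = 4, neg = 6, p = 0.753906, fail to reject H0.


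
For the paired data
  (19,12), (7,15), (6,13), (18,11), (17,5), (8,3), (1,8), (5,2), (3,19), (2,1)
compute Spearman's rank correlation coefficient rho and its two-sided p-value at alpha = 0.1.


Step 1: Rank x and y separately (midranks; no ties here).
rank(x): 19->10, 7->6, 6->5, 18->9, 17->8, 8->7, 1->1, 5->4, 3->3, 2->2
rank(y): 12->7, 15->9, 13->8, 11->6, 5->4, 3->3, 8->5, 2->2, 19->10, 1->1
Step 2: d_i = R_x(i) - R_y(i); compute d_i^2.
  (10-7)^2=9, (6-9)^2=9, (5-8)^2=9, (9-6)^2=9, (8-4)^2=16, (7-3)^2=16, (1-5)^2=16, (4-2)^2=4, (3-10)^2=49, (2-1)^2=1
sum(d^2) = 138.
Step 3: rho = 1 - 6*138 / (10*(10^2 - 1)) = 1 - 828/990 = 0.163636.
Step 4: Under H0, t = rho * sqrt((n-2)/(1-rho^2)) = 0.4692 ~ t(8).
Step 5: Two-sided p-value from the t-distribution with 8 df = 0.651477.
Step 6: alpha = 0.1. fail to reject H0.

rho = 0.1636, p = 0.651477, fail to reject H0 at alpha = 0.1.


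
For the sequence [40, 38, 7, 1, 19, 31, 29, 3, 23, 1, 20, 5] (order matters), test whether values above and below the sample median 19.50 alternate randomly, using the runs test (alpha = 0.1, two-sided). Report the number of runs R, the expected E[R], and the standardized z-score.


Step 1: Compute median = 19.50; label A = above, B = below.
Labels in order: AABBBAABABAB  (n_A = 6, n_B = 6)
Step 2: Count runs R = 8.
Step 3: Under H0 (random ordering), E[R] = 2*n_A*n_B/(n_A+n_B) + 1 = 2*6*6/12 + 1 = 7.0000.
        Var[R] = 2*n_A*n_B*(2*n_A*n_B - n_A - n_B) / ((n_A+n_B)^2 * (n_A+n_B-1)) = 4320/1584 = 2.7273.
        SD[R] = 1.6514.
Step 4: Continuity-corrected z = (R - 0.5 - E[R]) / SD[R] = (8 - 0.5 - 7.0000) / 1.6514 = 0.3028.
Step 5: Two-sided p-value via normal approximation = 2*(1 - Phi(|z|)) = 0.762069.
Step 6: alpha = 0.1. fail to reject H0.

R = 8, z = 0.3028, p = 0.762069, fail to reject H0.


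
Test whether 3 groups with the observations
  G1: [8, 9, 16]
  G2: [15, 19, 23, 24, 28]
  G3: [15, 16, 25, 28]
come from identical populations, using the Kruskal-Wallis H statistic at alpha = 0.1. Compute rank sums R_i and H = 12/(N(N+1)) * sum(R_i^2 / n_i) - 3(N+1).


Step 1: Combine all N = 12 observations and assign midranks.
sorted (value, group, rank): (8,G1,1), (9,G1,2), (15,G2,3.5), (15,G3,3.5), (16,G1,5.5), (16,G3,5.5), (19,G2,7), (23,G2,8), (24,G2,9), (25,G3,10), (28,G2,11.5), (28,G3,11.5)
Step 2: Sum ranks within each group.
R_1 = 8.5 (n_1 = 3)
R_2 = 39 (n_2 = 5)
R_3 = 30.5 (n_3 = 4)
Step 3: H = 12/(N(N+1)) * sum(R_i^2/n_i) - 3(N+1)
     = 12/(12*13) * (8.5^2/3 + 39^2/5 + 30.5^2/4) - 3*13
     = 0.076923 * 560.846 - 39
     = 4.141987.
Step 4: Ties present; correction factor C = 1 - 18/(12^3 - 12) = 0.989510. Corrected H = 4.141987 / 0.989510 = 4.185895.
Step 5: Under H0, H ~ chi^2(2); p-value = 0.123323.
Step 6: alpha = 0.1. fail to reject H0.

H = 4.1859, df = 2, p = 0.123323, fail to reject H0.


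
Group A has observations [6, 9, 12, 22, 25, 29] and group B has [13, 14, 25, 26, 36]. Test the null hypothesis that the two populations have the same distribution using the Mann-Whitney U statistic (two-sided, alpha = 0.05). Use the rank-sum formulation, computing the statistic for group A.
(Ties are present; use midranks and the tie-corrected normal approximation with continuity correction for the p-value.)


Step 1: Combine and sort all 11 observations; assign midranks.
sorted (value, group): (6,X), (9,X), (12,X), (13,Y), (14,Y), (22,X), (25,X), (25,Y), (26,Y), (29,X), (36,Y)
ranks: 6->1, 9->2, 12->3, 13->4, 14->5, 22->6, 25->7.5, 25->7.5, 26->9, 29->10, 36->11
Step 2: Rank sum for X: R1 = 1 + 2 + 3 + 6 + 7.5 + 10 = 29.5.
Step 3: U_X = R1 - n1(n1+1)/2 = 29.5 - 6*7/2 = 29.5 - 21 = 8.5.
       U_Y = n1*n2 - U_X = 30 - 8.5 = 21.5.
Step 4: Ties are present, so use the tie-corrected normal approximation (with continuity correction) for the p-value.
Step 5: p-value = 0.272229; compare to alpha = 0.05. fail to reject H0.

U_X = 8.5, p = 0.272229, fail to reject H0 at alpha = 0.05.


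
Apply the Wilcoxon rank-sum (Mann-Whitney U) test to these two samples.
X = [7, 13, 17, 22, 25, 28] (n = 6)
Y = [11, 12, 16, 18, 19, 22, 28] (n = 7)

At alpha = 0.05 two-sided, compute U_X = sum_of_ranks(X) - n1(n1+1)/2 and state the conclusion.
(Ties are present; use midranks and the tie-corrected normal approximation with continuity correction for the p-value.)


Step 1: Combine and sort all 13 observations; assign midranks.
sorted (value, group): (7,X), (11,Y), (12,Y), (13,X), (16,Y), (17,X), (18,Y), (19,Y), (22,X), (22,Y), (25,X), (28,X), (28,Y)
ranks: 7->1, 11->2, 12->3, 13->4, 16->5, 17->6, 18->7, 19->8, 22->9.5, 22->9.5, 25->11, 28->12.5, 28->12.5
Step 2: Rank sum for X: R1 = 1 + 4 + 6 + 9.5 + 11 + 12.5 = 44.
Step 3: U_X = R1 - n1(n1+1)/2 = 44 - 6*7/2 = 44 - 21 = 23.
       U_Y = n1*n2 - U_X = 42 - 23 = 19.
Step 4: Ties are present, so use the tie-corrected normal approximation (with continuity correction) for the p-value.
Step 5: p-value = 0.829863; compare to alpha = 0.05. fail to reject H0.

U_X = 23, p = 0.829863, fail to reject H0 at alpha = 0.05.


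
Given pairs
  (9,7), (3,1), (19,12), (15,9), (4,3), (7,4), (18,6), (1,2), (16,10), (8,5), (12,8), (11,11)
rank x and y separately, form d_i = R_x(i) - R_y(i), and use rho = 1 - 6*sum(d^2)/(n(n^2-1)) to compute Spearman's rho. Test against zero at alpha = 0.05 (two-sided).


Step 1: Rank x and y separately (midranks; no ties here).
rank(x): 9->6, 3->2, 19->12, 15->9, 4->3, 7->4, 18->11, 1->1, 16->10, 8->5, 12->8, 11->7
rank(y): 7->7, 1->1, 12->12, 9->9, 3->3, 4->4, 6->6, 2->2, 10->10, 5->5, 8->8, 11->11
Step 2: d_i = R_x(i) - R_y(i); compute d_i^2.
  (6-7)^2=1, (2-1)^2=1, (12-12)^2=0, (9-9)^2=0, (3-3)^2=0, (4-4)^2=0, (11-6)^2=25, (1-2)^2=1, (10-10)^2=0, (5-5)^2=0, (8-8)^2=0, (7-11)^2=16
sum(d^2) = 44.
Step 3: rho = 1 - 6*44 / (12*(12^2 - 1)) = 1 - 264/1716 = 0.846154.
Step 4: Under H0, t = rho * sqrt((n-2)/(1-rho^2)) = 5.0208 ~ t(10).
Step 5: Two-sided p-value from the t-distribution with 10 df = 0.000521.
Step 6: alpha = 0.05. reject H0.

rho = 0.8462, p = 0.000521, reject H0 at alpha = 0.05.


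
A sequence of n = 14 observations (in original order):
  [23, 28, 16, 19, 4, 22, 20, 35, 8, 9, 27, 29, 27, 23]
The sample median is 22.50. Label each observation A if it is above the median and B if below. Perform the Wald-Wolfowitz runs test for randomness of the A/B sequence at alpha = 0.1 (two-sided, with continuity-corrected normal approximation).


Step 1: Compute median = 22.50; label A = above, B = below.
Labels in order: AABBBBBABBAAAA  (n_A = 7, n_B = 7)
Step 2: Count runs R = 5.
Step 3: Under H0 (random ordering), E[R] = 2*n_A*n_B/(n_A+n_B) + 1 = 2*7*7/14 + 1 = 8.0000.
        Var[R] = 2*n_A*n_B*(2*n_A*n_B - n_A - n_B) / ((n_A+n_B)^2 * (n_A+n_B-1)) = 8232/2548 = 3.2308.
        SD[R] = 1.7974.
Step 4: Continuity-corrected z = (R + 0.5 - E[R]) / SD[R] = (5 + 0.5 - 8.0000) / 1.7974 = -1.3909.
Step 5: Two-sided p-value via normal approximation = 2*(1 - Phi(|z|)) = 0.164264.
Step 6: alpha = 0.1. fail to reject H0.

R = 5, z = -1.3909, p = 0.164264, fail to reject H0.


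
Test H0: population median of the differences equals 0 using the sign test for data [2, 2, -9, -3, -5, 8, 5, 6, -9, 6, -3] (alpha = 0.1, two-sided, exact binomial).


Step 1: Discard zero differences. Original n = 11; n_eff = number of nonzero differences = 11.
Nonzero differences (with sign): +2, +2, -9, -3, -5, +8, +5, +6, -9, +6, -3
Step 2: Count signs: positive = 6, negative = 5.
Step 3: Under H0: P(positive) = 0.5, so the number of positives S ~ Bin(11, 0.5).
Step 4: Two-sided exact p-value = sum of Bin(11,0.5) probabilities at or below the observed probability = 1.000000.
Step 5: alpha = 0.1. fail to reject H0.

n_eff = 11, pos = 6, neg = 5, p = 1.000000, fail to reject H0.


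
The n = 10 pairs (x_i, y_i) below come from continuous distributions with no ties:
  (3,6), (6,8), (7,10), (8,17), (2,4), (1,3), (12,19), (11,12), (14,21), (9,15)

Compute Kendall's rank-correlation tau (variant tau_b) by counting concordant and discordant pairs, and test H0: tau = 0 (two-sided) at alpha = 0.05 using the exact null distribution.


Step 1: Enumerate the 45 unordered pairs (i,j) with i<j and classify each by sign(x_j-x_i) * sign(y_j-y_i).
  (1,2):dx=+3,dy=+2->C; (1,3):dx=+4,dy=+4->C; (1,4):dx=+5,dy=+11->C; (1,5):dx=-1,dy=-2->C
  (1,6):dx=-2,dy=-3->C; (1,7):dx=+9,dy=+13->C; (1,8):dx=+8,dy=+6->C; (1,9):dx=+11,dy=+15->C
  (1,10):dx=+6,dy=+9->C; (2,3):dx=+1,dy=+2->C; (2,4):dx=+2,dy=+9->C; (2,5):dx=-4,dy=-4->C
  (2,6):dx=-5,dy=-5->C; (2,7):dx=+6,dy=+11->C; (2,8):dx=+5,dy=+4->C; (2,9):dx=+8,dy=+13->C
  (2,10):dx=+3,dy=+7->C; (3,4):dx=+1,dy=+7->C; (3,5):dx=-5,dy=-6->C; (3,6):dx=-6,dy=-7->C
  (3,7):dx=+5,dy=+9->C; (3,8):dx=+4,dy=+2->C; (3,9):dx=+7,dy=+11->C; (3,10):dx=+2,dy=+5->C
  (4,5):dx=-6,dy=-13->C; (4,6):dx=-7,dy=-14->C; (4,7):dx=+4,dy=+2->C; (4,8):dx=+3,dy=-5->D
  (4,9):dx=+6,dy=+4->C; (4,10):dx=+1,dy=-2->D; (5,6):dx=-1,dy=-1->C; (5,7):dx=+10,dy=+15->C
  (5,8):dx=+9,dy=+8->C; (5,9):dx=+12,dy=+17->C; (5,10):dx=+7,dy=+11->C; (6,7):dx=+11,dy=+16->C
  (6,8):dx=+10,dy=+9->C; (6,9):dx=+13,dy=+18->C; (6,10):dx=+8,dy=+12->C; (7,8):dx=-1,dy=-7->C
  (7,9):dx=+2,dy=+2->C; (7,10):dx=-3,dy=-4->C; (8,9):dx=+3,dy=+9->C; (8,10):dx=-2,dy=+3->D
  (9,10):dx=-5,dy=-6->C
Step 2: C = 42, D = 3, total pairs = 45.
Step 3: tau = (C - D)/(n(n-1)/2) = (42 - 3)/45 = 0.866667.
Step 4: Exact two-sided p-value (enumerate n! = 3628800 permutations of y under H0): p = 0.000115.
Step 5: alpha = 0.05. reject H0.

tau_b = 0.8667 (C=42, D=3), p = 0.000115, reject H0.


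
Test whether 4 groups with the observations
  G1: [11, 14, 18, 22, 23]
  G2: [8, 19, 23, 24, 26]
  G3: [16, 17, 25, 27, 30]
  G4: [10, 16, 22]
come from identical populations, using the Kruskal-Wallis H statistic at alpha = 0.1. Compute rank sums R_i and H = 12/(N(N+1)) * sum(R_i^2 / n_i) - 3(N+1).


Step 1: Combine all N = 18 observations and assign midranks.
sorted (value, group, rank): (8,G2,1), (10,G4,2), (11,G1,3), (14,G1,4), (16,G3,5.5), (16,G4,5.5), (17,G3,7), (18,G1,8), (19,G2,9), (22,G1,10.5), (22,G4,10.5), (23,G1,12.5), (23,G2,12.5), (24,G2,14), (25,G3,15), (26,G2,16), (27,G3,17), (30,G3,18)
Step 2: Sum ranks within each group.
R_1 = 38 (n_1 = 5)
R_2 = 52.5 (n_2 = 5)
R_3 = 62.5 (n_3 = 5)
R_4 = 18 (n_4 = 3)
Step 3: H = 12/(N(N+1)) * sum(R_i^2/n_i) - 3(N+1)
     = 12/(18*19) * (38^2/5 + 52.5^2/5 + 62.5^2/5 + 18^2/3) - 3*19
     = 0.035088 * 1729.3 - 57
     = 3.677193.
Step 4: Ties present; correction factor C = 1 - 18/(18^3 - 18) = 0.996904. Corrected H = 3.677193 / 0.996904 = 3.688613.
Step 5: Under H0, H ~ chi^2(3); p-value = 0.297111.
Step 6: alpha = 0.1. fail to reject H0.

H = 3.6886, df = 3, p = 0.297111, fail to reject H0.


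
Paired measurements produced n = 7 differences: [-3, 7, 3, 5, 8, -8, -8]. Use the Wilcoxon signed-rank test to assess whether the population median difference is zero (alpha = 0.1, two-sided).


Step 1: Drop any zero differences (none here) and take |d_i|.
|d| = [3, 7, 3, 5, 8, 8, 8]
Step 2: Midrank |d_i| (ties get averaged ranks).
ranks: |3|->1.5, |7|->4, |3|->1.5, |5|->3, |8|->6, |8|->6, |8|->6
Step 3: Attach original signs; sum ranks with positive sign and with negative sign.
W+ = 4 + 1.5 + 3 + 6 = 14.5
W- = 1.5 + 6 + 6 = 13.5
(Check: W+ + W- = 28 should equal n(n+1)/2 = 28.)
Step 4: Test statistic W = min(W+, W-) = 13.5.
Step 5: Ties in |d|, so use the tie-corrected normal approximation.
        E[W] = n(n+1)/4 = 7*8/4 = 14.
        Tie groups: |d|=3 (t=2), |d|=8 (t=3); sum(t^3 - t) = 30.
        Var[W] = n(n+1)(2n+1)/24 - sum(t^3-t)/48 = 840/24 - 30/48 = 34.375.
        z = (W - E[W]) / sqrt(Var[W]) = (13.5 - 14) / 5.8630 = -0.0853.
        Two-sided p = 2*Phi(z) = 0.932039.
Step 6: alpha = 0.1. fail to reject H0.

W+ = 14.5, W- = 13.5, W = min = 13.5, p = 0.932039, fail to reject H0.


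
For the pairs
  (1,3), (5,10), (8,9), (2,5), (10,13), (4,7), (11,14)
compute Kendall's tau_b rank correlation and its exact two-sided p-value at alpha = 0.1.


Step 1: Enumerate the 21 unordered pairs (i,j) with i<j and classify each by sign(x_j-x_i) * sign(y_j-y_i).
  (1,2):dx=+4,dy=+7->C; (1,3):dx=+7,dy=+6->C; (1,4):dx=+1,dy=+2->C; (1,5):dx=+9,dy=+10->C
  (1,6):dx=+3,dy=+4->C; (1,7):dx=+10,dy=+11->C; (2,3):dx=+3,dy=-1->D; (2,4):dx=-3,dy=-5->C
  (2,5):dx=+5,dy=+3->C; (2,6):dx=-1,dy=-3->C; (2,7):dx=+6,dy=+4->C; (3,4):dx=-6,dy=-4->C
  (3,5):dx=+2,dy=+4->C; (3,6):dx=-4,dy=-2->C; (3,7):dx=+3,dy=+5->C; (4,5):dx=+8,dy=+8->C
  (4,6):dx=+2,dy=+2->C; (4,7):dx=+9,dy=+9->C; (5,6):dx=-6,dy=-6->C; (5,7):dx=+1,dy=+1->C
  (6,7):dx=+7,dy=+7->C
Step 2: C = 20, D = 1, total pairs = 21.
Step 3: tau = (C - D)/(n(n-1)/2) = (20 - 1)/21 = 0.904762.
Step 4: Exact two-sided p-value (enumerate n! = 5040 permutations of y under H0): p = 0.002778.
Step 5: alpha = 0.1. reject H0.

tau_b = 0.9048 (C=20, D=1), p = 0.002778, reject H0.


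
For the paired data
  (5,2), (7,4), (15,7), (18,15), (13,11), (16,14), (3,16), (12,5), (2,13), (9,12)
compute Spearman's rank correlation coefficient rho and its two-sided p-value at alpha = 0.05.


Step 1: Rank x and y separately (midranks; no ties here).
rank(x): 5->3, 7->4, 15->8, 18->10, 13->7, 16->9, 3->2, 12->6, 2->1, 9->5
rank(y): 2->1, 4->2, 7->4, 15->9, 11->5, 14->8, 16->10, 5->3, 13->7, 12->6
Step 2: d_i = R_x(i) - R_y(i); compute d_i^2.
  (3-1)^2=4, (4-2)^2=4, (8-4)^2=16, (10-9)^2=1, (7-5)^2=4, (9-8)^2=1, (2-10)^2=64, (6-3)^2=9, (1-7)^2=36, (5-6)^2=1
sum(d^2) = 140.
Step 3: rho = 1 - 6*140 / (10*(10^2 - 1)) = 1 - 840/990 = 0.151515.
Step 4: Under H0, t = rho * sqrt((n-2)/(1-rho^2)) = 0.4336 ~ t(8).
Step 5: Two-sided p-value from the t-distribution with 8 df = 0.676065.
Step 6: alpha = 0.05. fail to reject H0.

rho = 0.1515, p = 0.676065, fail to reject H0 at alpha = 0.05.


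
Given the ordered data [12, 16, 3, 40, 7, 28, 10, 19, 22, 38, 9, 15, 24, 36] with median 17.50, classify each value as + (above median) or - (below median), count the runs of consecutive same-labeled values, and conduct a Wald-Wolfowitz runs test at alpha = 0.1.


Step 1: Compute median = 17.50; label A = above, B = below.
Labels in order: BBBABABAAABBAA  (n_A = 7, n_B = 7)
Step 2: Count runs R = 8.
Step 3: Under H0 (random ordering), E[R] = 2*n_A*n_B/(n_A+n_B) + 1 = 2*7*7/14 + 1 = 8.0000.
        Var[R] = 2*n_A*n_B*(2*n_A*n_B - n_A - n_B) / ((n_A+n_B)^2 * (n_A+n_B-1)) = 8232/2548 = 3.2308.
        SD[R] = 1.7974.
Step 4: R = E[R], so z = 0 with no continuity correction.
Step 5: Two-sided p-value via normal approximation = 2*(1 - Phi(|z|)) = 1.000000.
Step 6: alpha = 0.1. fail to reject H0.

R = 8, z = 0.0000, p = 1.000000, fail to reject H0.


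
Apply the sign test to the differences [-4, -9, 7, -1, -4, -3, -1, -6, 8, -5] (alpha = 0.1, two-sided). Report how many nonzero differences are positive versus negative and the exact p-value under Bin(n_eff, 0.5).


Step 1: Discard zero differences. Original n = 10; n_eff = number of nonzero differences = 10.
Nonzero differences (with sign): -4, -9, +7, -1, -4, -3, -1, -6, +8, -5
Step 2: Count signs: positive = 2, negative = 8.
Step 3: Under H0: P(positive) = 0.5, so the number of positives S ~ Bin(10, 0.5).
Step 4: Two-sided exact p-value = sum of Bin(10,0.5) probabilities at or below the observed probability = 0.109375.
Step 5: alpha = 0.1. fail to reject H0.

n_eff = 10, pos = 2, neg = 8, p = 0.109375, fail to reject H0.


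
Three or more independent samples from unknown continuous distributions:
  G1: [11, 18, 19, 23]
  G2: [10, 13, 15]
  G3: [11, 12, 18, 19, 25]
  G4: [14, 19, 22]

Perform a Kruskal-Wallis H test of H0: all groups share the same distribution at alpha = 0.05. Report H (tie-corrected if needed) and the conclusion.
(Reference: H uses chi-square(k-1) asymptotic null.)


Step 1: Combine all N = 15 observations and assign midranks.
sorted (value, group, rank): (10,G2,1), (11,G1,2.5), (11,G3,2.5), (12,G3,4), (13,G2,5), (14,G4,6), (15,G2,7), (18,G1,8.5), (18,G3,8.5), (19,G1,11), (19,G3,11), (19,G4,11), (22,G4,13), (23,G1,14), (25,G3,15)
Step 2: Sum ranks within each group.
R_1 = 36 (n_1 = 4)
R_2 = 13 (n_2 = 3)
R_3 = 41 (n_3 = 5)
R_4 = 30 (n_4 = 3)
Step 3: H = 12/(N(N+1)) * sum(R_i^2/n_i) - 3(N+1)
     = 12/(15*16) * (36^2/4 + 13^2/3 + 41^2/5 + 30^2/3) - 3*16
     = 0.050000 * 1016.53 - 48
     = 2.826667.
Step 4: Ties present; correction factor C = 1 - 36/(15^3 - 15) = 0.989286. Corrected H = 2.826667 / 0.989286 = 2.857280.
Step 5: Under H0, H ~ chi^2(3); p-value = 0.414157.
Step 6: alpha = 0.05. fail to reject H0.

H = 2.8573, df = 3, p = 0.414157, fail to reject H0.


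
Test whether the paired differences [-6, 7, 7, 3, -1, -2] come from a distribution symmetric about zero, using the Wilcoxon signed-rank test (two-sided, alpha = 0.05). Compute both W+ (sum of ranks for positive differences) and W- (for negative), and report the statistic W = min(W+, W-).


Step 1: Drop any zero differences (none here) and take |d_i|.
|d| = [6, 7, 7, 3, 1, 2]
Step 2: Midrank |d_i| (ties get averaged ranks).
ranks: |6|->4, |7|->5.5, |7|->5.5, |3|->3, |1|->1, |2|->2
Step 3: Attach original signs; sum ranks with positive sign and with negative sign.
W+ = 5.5 + 5.5 + 3 = 14
W- = 4 + 1 + 2 = 7
(Check: W+ + W- = 21 should equal n(n+1)/2 = 21.)
Step 4: Test statistic W = min(W+, W-) = 7.
Step 5: Ties in |d|, so use the tie-corrected normal approximation.
        E[W] = n(n+1)/4 = 6*7/4 = 10.5.
        Tie groups: |d|=7 (t=2); sum(t^3 - t) = 6.
        Var[W] = n(n+1)(2n+1)/24 - sum(t^3-t)/48 = 546/24 - 6/48 = 22.625.
        z = (W - E[W]) / sqrt(Var[W]) = (7 - 10.5) / 4.7566 = -0.7358.
        Two-sided p = 2*Phi(z) = 0.461838.
Step 6: alpha = 0.05. fail to reject H0.

W+ = 14, W- = 7, W = min = 7, p = 0.461838, fail to reject H0.


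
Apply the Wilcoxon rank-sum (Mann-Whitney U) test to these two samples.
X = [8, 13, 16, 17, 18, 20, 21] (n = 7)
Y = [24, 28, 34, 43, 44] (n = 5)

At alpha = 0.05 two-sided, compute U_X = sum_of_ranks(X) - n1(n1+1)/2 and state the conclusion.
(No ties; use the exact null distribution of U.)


Step 1: Combine and sort all 12 observations; assign midranks.
sorted (value, group): (8,X), (13,X), (16,X), (17,X), (18,X), (20,X), (21,X), (24,Y), (28,Y), (34,Y), (43,Y), (44,Y)
ranks: 8->1, 13->2, 16->3, 17->4, 18->5, 20->6, 21->7, 24->8, 28->9, 34->10, 43->11, 44->12
Step 2: Rank sum for X: R1 = 1 + 2 + 3 + 4 + 5 + 6 + 7 = 28.
Step 3: U_X = R1 - n1(n1+1)/2 = 28 - 7*8/2 = 28 - 28 = 0.
       U_Y = n1*n2 - U_X = 35 - 0 = 35.
Step 4: No ties, so the exact null distribution of U (based on enumerating the C(12,7) = 792 equally likely rank assignments) gives the two-sided p-value.
Step 5: p-value = 0.002525; compare to alpha = 0.05. reject H0.

U_X = 0, p = 0.002525, reject H0 at alpha = 0.05.


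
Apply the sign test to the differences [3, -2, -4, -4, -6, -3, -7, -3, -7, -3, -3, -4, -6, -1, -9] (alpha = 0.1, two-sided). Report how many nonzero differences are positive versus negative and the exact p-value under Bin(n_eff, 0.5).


Step 1: Discard zero differences. Original n = 15; n_eff = number of nonzero differences = 15.
Nonzero differences (with sign): +3, -2, -4, -4, -6, -3, -7, -3, -7, -3, -3, -4, -6, -1, -9
Step 2: Count signs: positive = 1, negative = 14.
Step 3: Under H0: P(positive) = 0.5, so the number of positives S ~ Bin(15, 0.5).
Step 4: Two-sided exact p-value = sum of Bin(15,0.5) probabilities at or below the observed probability = 0.000977.
Step 5: alpha = 0.1. reject H0.

n_eff = 15, pos = 1, neg = 14, p = 0.000977, reject H0.


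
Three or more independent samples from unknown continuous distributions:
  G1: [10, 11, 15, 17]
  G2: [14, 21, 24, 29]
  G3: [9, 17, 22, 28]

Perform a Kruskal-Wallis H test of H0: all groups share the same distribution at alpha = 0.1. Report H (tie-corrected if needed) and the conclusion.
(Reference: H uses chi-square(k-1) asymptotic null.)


Step 1: Combine all N = 12 observations and assign midranks.
sorted (value, group, rank): (9,G3,1), (10,G1,2), (11,G1,3), (14,G2,4), (15,G1,5), (17,G1,6.5), (17,G3,6.5), (21,G2,8), (22,G3,9), (24,G2,10), (28,G3,11), (29,G2,12)
Step 2: Sum ranks within each group.
R_1 = 16.5 (n_1 = 4)
R_2 = 34 (n_2 = 4)
R_3 = 27.5 (n_3 = 4)
Step 3: H = 12/(N(N+1)) * sum(R_i^2/n_i) - 3(N+1)
     = 12/(12*13) * (16.5^2/4 + 34^2/4 + 27.5^2/4) - 3*13
     = 0.076923 * 546.125 - 39
     = 3.009615.
Step 4: Ties present; correction factor C = 1 - 6/(12^3 - 12) = 0.996503. Corrected H = 3.009615 / 0.996503 = 3.020175.
Step 5: Under H0, H ~ chi^2(2); p-value = 0.220891.
Step 6: alpha = 0.1. fail to reject H0.

H = 3.0202, df = 2, p = 0.220891, fail to reject H0.


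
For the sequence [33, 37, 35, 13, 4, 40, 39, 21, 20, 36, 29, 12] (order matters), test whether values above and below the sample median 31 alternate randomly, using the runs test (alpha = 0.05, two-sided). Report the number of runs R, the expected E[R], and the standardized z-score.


Step 1: Compute median = 31; label A = above, B = below.
Labels in order: AAABBAABBABB  (n_A = 6, n_B = 6)
Step 2: Count runs R = 6.
Step 3: Under H0 (random ordering), E[R] = 2*n_A*n_B/(n_A+n_B) + 1 = 2*6*6/12 + 1 = 7.0000.
        Var[R] = 2*n_A*n_B*(2*n_A*n_B - n_A - n_B) / ((n_A+n_B)^2 * (n_A+n_B-1)) = 4320/1584 = 2.7273.
        SD[R] = 1.6514.
Step 4: Continuity-corrected z = (R + 0.5 - E[R]) / SD[R] = (6 + 0.5 - 7.0000) / 1.6514 = -0.3028.
Step 5: Two-sided p-value via normal approximation = 2*(1 - Phi(|z|)) = 0.762069.
Step 6: alpha = 0.05. fail to reject H0.

R = 6, z = -0.3028, p = 0.762069, fail to reject H0.


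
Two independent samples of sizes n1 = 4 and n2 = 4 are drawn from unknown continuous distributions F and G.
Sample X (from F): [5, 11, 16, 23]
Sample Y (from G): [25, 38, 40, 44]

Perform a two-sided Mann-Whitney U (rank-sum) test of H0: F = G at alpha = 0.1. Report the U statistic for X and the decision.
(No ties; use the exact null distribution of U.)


Step 1: Combine and sort all 8 observations; assign midranks.
sorted (value, group): (5,X), (11,X), (16,X), (23,X), (25,Y), (38,Y), (40,Y), (44,Y)
ranks: 5->1, 11->2, 16->3, 23->4, 25->5, 38->6, 40->7, 44->8
Step 2: Rank sum for X: R1 = 1 + 2 + 3 + 4 = 10.
Step 3: U_X = R1 - n1(n1+1)/2 = 10 - 4*5/2 = 10 - 10 = 0.
       U_Y = n1*n2 - U_X = 16 - 0 = 16.
Step 4: No ties, so the exact null distribution of U (based on enumerating the C(8,4) = 70 equally likely rank assignments) gives the two-sided p-value.
Step 5: p-value = 0.028571; compare to alpha = 0.1. reject H0.

U_X = 0, p = 0.028571, reject H0 at alpha = 0.1.


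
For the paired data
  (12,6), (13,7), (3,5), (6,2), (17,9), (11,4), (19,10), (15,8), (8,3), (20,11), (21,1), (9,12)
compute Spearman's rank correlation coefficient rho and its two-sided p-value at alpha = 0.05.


Step 1: Rank x and y separately (midranks; no ties here).
rank(x): 12->6, 13->7, 3->1, 6->2, 17->9, 11->5, 19->10, 15->8, 8->3, 20->11, 21->12, 9->4
rank(y): 6->6, 7->7, 5->5, 2->2, 9->9, 4->4, 10->10, 8->8, 3->3, 11->11, 1->1, 12->12
Step 2: d_i = R_x(i) - R_y(i); compute d_i^2.
  (6-6)^2=0, (7-7)^2=0, (1-5)^2=16, (2-2)^2=0, (9-9)^2=0, (5-4)^2=1, (10-10)^2=0, (8-8)^2=0, (3-3)^2=0, (11-11)^2=0, (12-1)^2=121, (4-12)^2=64
sum(d^2) = 202.
Step 3: rho = 1 - 6*202 / (12*(12^2 - 1)) = 1 - 1212/1716 = 0.293706.
Step 4: Under H0, t = rho * sqrt((n-2)/(1-rho^2)) = 0.9716 ~ t(10).
Step 5: Two-sided p-value from the t-distribution with 10 df = 0.354148.
Step 6: alpha = 0.05. fail to reject H0.

rho = 0.2937, p = 0.354148, fail to reject H0 at alpha = 0.05.


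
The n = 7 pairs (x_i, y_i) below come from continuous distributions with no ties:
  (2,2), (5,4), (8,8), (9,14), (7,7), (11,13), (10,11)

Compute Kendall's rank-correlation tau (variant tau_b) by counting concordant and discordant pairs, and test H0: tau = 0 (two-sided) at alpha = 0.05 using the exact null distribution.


Step 1: Enumerate the 21 unordered pairs (i,j) with i<j and classify each by sign(x_j-x_i) * sign(y_j-y_i).
  (1,2):dx=+3,dy=+2->C; (1,3):dx=+6,dy=+6->C; (1,4):dx=+7,dy=+12->C; (1,5):dx=+5,dy=+5->C
  (1,6):dx=+9,dy=+11->C; (1,7):dx=+8,dy=+9->C; (2,3):dx=+3,dy=+4->C; (2,4):dx=+4,dy=+10->C
  (2,5):dx=+2,dy=+3->C; (2,6):dx=+6,dy=+9->C; (2,7):dx=+5,dy=+7->C; (3,4):dx=+1,dy=+6->C
  (3,5):dx=-1,dy=-1->C; (3,6):dx=+3,dy=+5->C; (3,7):dx=+2,dy=+3->C; (4,5):dx=-2,dy=-7->C
  (4,6):dx=+2,dy=-1->D; (4,7):dx=+1,dy=-3->D; (5,6):dx=+4,dy=+6->C; (5,7):dx=+3,dy=+4->C
  (6,7):dx=-1,dy=-2->C
Step 2: C = 19, D = 2, total pairs = 21.
Step 3: tau = (C - D)/(n(n-1)/2) = (19 - 2)/21 = 0.809524.
Step 4: Exact two-sided p-value (enumerate n! = 5040 permutations of y under H0): p = 0.010714.
Step 5: alpha = 0.05. reject H0.

tau_b = 0.8095 (C=19, D=2), p = 0.010714, reject H0.


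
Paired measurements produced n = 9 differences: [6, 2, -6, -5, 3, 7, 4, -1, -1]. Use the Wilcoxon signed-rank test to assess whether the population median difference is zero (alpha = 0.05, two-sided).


Step 1: Drop any zero differences (none here) and take |d_i|.
|d| = [6, 2, 6, 5, 3, 7, 4, 1, 1]
Step 2: Midrank |d_i| (ties get averaged ranks).
ranks: |6|->7.5, |2|->3, |6|->7.5, |5|->6, |3|->4, |7|->9, |4|->5, |1|->1.5, |1|->1.5
Step 3: Attach original signs; sum ranks with positive sign and with negative sign.
W+ = 7.5 + 3 + 4 + 9 + 5 = 28.5
W- = 7.5 + 6 + 1.5 + 1.5 = 16.5
(Check: W+ + W- = 45 should equal n(n+1)/2 = 45.)
Step 4: Test statistic W = min(W+, W-) = 16.5.
Step 5: Ties in |d|, so use the tie-corrected normal approximation.
        E[W] = n(n+1)/4 = 9*10/4 = 22.5.
        Tie groups: |d|=1 (t=2), |d|=6 (t=2); sum(t^3 - t) = 12.
        Var[W] = n(n+1)(2n+1)/24 - sum(t^3-t)/48 = 1710/24 - 12/48 = 71.
        z = (W - E[W]) / sqrt(Var[W]) = (16.5 - 22.5) / 8.4261 = -0.7121.
        Two-sided p = 2*Phi(z) = 0.476422.
Step 6: alpha = 0.05. fail to reject H0.

W+ = 28.5, W- = 16.5, W = min = 16.5, p = 0.476422, fail to reject H0.


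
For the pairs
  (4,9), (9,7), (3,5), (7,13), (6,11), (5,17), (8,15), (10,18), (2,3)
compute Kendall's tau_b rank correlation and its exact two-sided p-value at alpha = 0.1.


Step 1: Enumerate the 36 unordered pairs (i,j) with i<j and classify each by sign(x_j-x_i) * sign(y_j-y_i).
  (1,2):dx=+5,dy=-2->D; (1,3):dx=-1,dy=-4->C; (1,4):dx=+3,dy=+4->C; (1,5):dx=+2,dy=+2->C
  (1,6):dx=+1,dy=+8->C; (1,7):dx=+4,dy=+6->C; (1,8):dx=+6,dy=+9->C; (1,9):dx=-2,dy=-6->C
  (2,3):dx=-6,dy=-2->C; (2,4):dx=-2,dy=+6->D; (2,5):dx=-3,dy=+4->D; (2,6):dx=-4,dy=+10->D
  (2,7):dx=-1,dy=+8->D; (2,8):dx=+1,dy=+11->C; (2,9):dx=-7,dy=-4->C; (3,4):dx=+4,dy=+8->C
  (3,5):dx=+3,dy=+6->C; (3,6):dx=+2,dy=+12->C; (3,7):dx=+5,dy=+10->C; (3,8):dx=+7,dy=+13->C
  (3,9):dx=-1,dy=-2->C; (4,5):dx=-1,dy=-2->C; (4,6):dx=-2,dy=+4->D; (4,7):dx=+1,dy=+2->C
  (4,8):dx=+3,dy=+5->C; (4,9):dx=-5,dy=-10->C; (5,6):dx=-1,dy=+6->D; (5,7):dx=+2,dy=+4->C
  (5,8):dx=+4,dy=+7->C; (5,9):dx=-4,dy=-8->C; (6,7):dx=+3,dy=-2->D; (6,8):dx=+5,dy=+1->C
  (6,9):dx=-3,dy=-14->C; (7,8):dx=+2,dy=+3->C; (7,9):dx=-6,dy=-12->C; (8,9):dx=-8,dy=-15->C
Step 2: C = 28, D = 8, total pairs = 36.
Step 3: tau = (C - D)/(n(n-1)/2) = (28 - 8)/36 = 0.555556.
Step 4: Exact two-sided p-value (enumerate n! = 362880 permutations of y under H0): p = 0.044615.
Step 5: alpha = 0.1. reject H0.

tau_b = 0.5556 (C=28, D=8), p = 0.044615, reject H0.


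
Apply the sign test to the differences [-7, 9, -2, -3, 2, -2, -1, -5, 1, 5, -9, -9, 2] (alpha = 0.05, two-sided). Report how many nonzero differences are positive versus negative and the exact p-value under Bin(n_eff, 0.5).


Step 1: Discard zero differences. Original n = 13; n_eff = number of nonzero differences = 13.
Nonzero differences (with sign): -7, +9, -2, -3, +2, -2, -1, -5, +1, +5, -9, -9, +2
Step 2: Count signs: positive = 5, negative = 8.
Step 3: Under H0: P(positive) = 0.5, so the number of positives S ~ Bin(13, 0.5).
Step 4: Two-sided exact p-value = sum of Bin(13,0.5) probabilities at or below the observed probability = 0.581055.
Step 5: alpha = 0.05. fail to reject H0.

n_eff = 13, pos = 5, neg = 8, p = 0.581055, fail to reject H0.


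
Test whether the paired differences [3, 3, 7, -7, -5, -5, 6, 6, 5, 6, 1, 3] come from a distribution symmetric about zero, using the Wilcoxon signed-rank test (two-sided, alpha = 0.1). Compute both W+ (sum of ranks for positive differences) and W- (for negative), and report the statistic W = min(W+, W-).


Step 1: Drop any zero differences (none here) and take |d_i|.
|d| = [3, 3, 7, 7, 5, 5, 6, 6, 5, 6, 1, 3]
Step 2: Midrank |d_i| (ties get averaged ranks).
ranks: |3|->3, |3|->3, |7|->11.5, |7|->11.5, |5|->6, |5|->6, |6|->9, |6|->9, |5|->6, |6|->9, |1|->1, |3|->3
Step 3: Attach original signs; sum ranks with positive sign and with negative sign.
W+ = 3 + 3 + 11.5 + 9 + 9 + 6 + 9 + 1 + 3 = 54.5
W- = 11.5 + 6 + 6 = 23.5
(Check: W+ + W- = 78 should equal n(n+1)/2 = 78.)
Step 4: Test statistic W = min(W+, W-) = 23.5.
Step 5: Ties in |d|, so use the tie-corrected normal approximation.
        E[W] = n(n+1)/4 = 12*13/4 = 39.
        Tie groups: |d|=3 (t=3), |d|=5 (t=3), |d|=6 (t=3), |d|=7 (t=2); sum(t^3 - t) = 78.
        Var[W] = n(n+1)(2n+1)/24 - sum(t^3-t)/48 = 3900/24 - 78/48 = 160.875.
        z = (W - E[W]) / sqrt(Var[W]) = (23.5 - 39) / 12.6837 = -1.2220.
        Two-sided p = 2*Phi(z) = 0.221690.
Step 6: alpha = 0.1. fail to reject H0.

W+ = 54.5, W- = 23.5, W = min = 23.5, p = 0.221690, fail to reject H0.


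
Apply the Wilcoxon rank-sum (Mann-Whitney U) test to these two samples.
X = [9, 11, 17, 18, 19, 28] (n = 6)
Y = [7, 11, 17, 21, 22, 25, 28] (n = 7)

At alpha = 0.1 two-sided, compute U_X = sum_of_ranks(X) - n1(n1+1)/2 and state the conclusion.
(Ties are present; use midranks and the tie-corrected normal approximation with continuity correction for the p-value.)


Step 1: Combine and sort all 13 observations; assign midranks.
sorted (value, group): (7,Y), (9,X), (11,X), (11,Y), (17,X), (17,Y), (18,X), (19,X), (21,Y), (22,Y), (25,Y), (28,X), (28,Y)
ranks: 7->1, 9->2, 11->3.5, 11->3.5, 17->5.5, 17->5.5, 18->7, 19->8, 21->9, 22->10, 25->11, 28->12.5, 28->12.5
Step 2: Rank sum for X: R1 = 2 + 3.5 + 5.5 + 7 + 8 + 12.5 = 38.5.
Step 3: U_X = R1 - n1(n1+1)/2 = 38.5 - 6*7/2 = 38.5 - 21 = 17.5.
       U_Y = n1*n2 - U_X = 42 - 17.5 = 24.5.
Step 4: Ties are present, so use the tie-corrected normal approximation (with continuity correction) for the p-value.
Step 5: p-value = 0.666942; compare to alpha = 0.1. fail to reject H0.

U_X = 17.5, p = 0.666942, fail to reject H0 at alpha = 0.1.


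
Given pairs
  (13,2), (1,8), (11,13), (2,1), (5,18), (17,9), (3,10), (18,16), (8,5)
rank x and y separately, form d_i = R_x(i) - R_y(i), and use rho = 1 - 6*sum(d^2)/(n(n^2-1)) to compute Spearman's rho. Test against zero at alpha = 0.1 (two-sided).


Step 1: Rank x and y separately (midranks; no ties here).
rank(x): 13->7, 1->1, 11->6, 2->2, 5->4, 17->8, 3->3, 18->9, 8->5
rank(y): 2->2, 8->4, 13->7, 1->1, 18->9, 9->5, 10->6, 16->8, 5->3
Step 2: d_i = R_x(i) - R_y(i); compute d_i^2.
  (7-2)^2=25, (1-4)^2=9, (6-7)^2=1, (2-1)^2=1, (4-9)^2=25, (8-5)^2=9, (3-6)^2=9, (9-8)^2=1, (5-3)^2=4
sum(d^2) = 84.
Step 3: rho = 1 - 6*84 / (9*(9^2 - 1)) = 1 - 504/720 = 0.300000.
Step 4: Under H0, t = rho * sqrt((n-2)/(1-rho^2)) = 0.8321 ~ t(7).
Step 5: Two-sided p-value from the t-distribution with 7 df = 0.432845.
Step 6: alpha = 0.1. fail to reject H0.

rho = 0.3000, p = 0.432845, fail to reject H0 at alpha = 0.1.


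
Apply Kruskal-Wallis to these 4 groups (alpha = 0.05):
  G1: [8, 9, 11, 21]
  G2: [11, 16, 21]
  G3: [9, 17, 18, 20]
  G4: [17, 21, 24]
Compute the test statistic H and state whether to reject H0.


Step 1: Combine all N = 14 observations and assign midranks.
sorted (value, group, rank): (8,G1,1), (9,G1,2.5), (9,G3,2.5), (11,G1,4.5), (11,G2,4.5), (16,G2,6), (17,G3,7.5), (17,G4,7.5), (18,G3,9), (20,G3,10), (21,G1,12), (21,G2,12), (21,G4,12), (24,G4,14)
Step 2: Sum ranks within each group.
R_1 = 20 (n_1 = 4)
R_2 = 22.5 (n_2 = 3)
R_3 = 29 (n_3 = 4)
R_4 = 33.5 (n_4 = 3)
Step 3: H = 12/(N(N+1)) * sum(R_i^2/n_i) - 3(N+1)
     = 12/(14*15) * (20^2/4 + 22.5^2/3 + 29^2/4 + 33.5^2/3) - 3*15
     = 0.057143 * 853.083 - 45
     = 3.747619.
Step 4: Ties present; correction factor C = 1 - 42/(14^3 - 14) = 0.984615. Corrected H = 3.747619 / 0.984615 = 3.806176.
Step 5: Under H0, H ~ chi^2(3); p-value = 0.283169.
Step 6: alpha = 0.05. fail to reject H0.

H = 3.8062, df = 3, p = 0.283169, fail to reject H0.


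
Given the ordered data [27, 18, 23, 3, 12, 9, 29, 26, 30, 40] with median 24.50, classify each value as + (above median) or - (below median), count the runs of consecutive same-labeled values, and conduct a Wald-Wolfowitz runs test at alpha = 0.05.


Step 1: Compute median = 24.50; label A = above, B = below.
Labels in order: ABBBBBAAAA  (n_A = 5, n_B = 5)
Step 2: Count runs R = 3.
Step 3: Under H0 (random ordering), E[R] = 2*n_A*n_B/(n_A+n_B) + 1 = 2*5*5/10 + 1 = 6.0000.
        Var[R] = 2*n_A*n_B*(2*n_A*n_B - n_A - n_B) / ((n_A+n_B)^2 * (n_A+n_B-1)) = 2000/900 = 2.2222.
        SD[R] = 1.4907.
Step 4: Continuity-corrected z = (R + 0.5 - E[R]) / SD[R] = (3 + 0.5 - 6.0000) / 1.4907 = -1.6771.
Step 5: Two-sided p-value via normal approximation = 2*(1 - Phi(|z|)) = 0.093533.
Step 6: alpha = 0.05. fail to reject H0.

R = 3, z = -1.6771, p = 0.093533, fail to reject H0.


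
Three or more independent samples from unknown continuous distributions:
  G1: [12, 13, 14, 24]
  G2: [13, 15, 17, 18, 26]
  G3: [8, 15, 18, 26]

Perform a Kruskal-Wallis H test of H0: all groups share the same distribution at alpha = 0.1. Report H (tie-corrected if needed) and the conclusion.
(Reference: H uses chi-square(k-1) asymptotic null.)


Step 1: Combine all N = 13 observations and assign midranks.
sorted (value, group, rank): (8,G3,1), (12,G1,2), (13,G1,3.5), (13,G2,3.5), (14,G1,5), (15,G2,6.5), (15,G3,6.5), (17,G2,8), (18,G2,9.5), (18,G3,9.5), (24,G1,11), (26,G2,12.5), (26,G3,12.5)
Step 2: Sum ranks within each group.
R_1 = 21.5 (n_1 = 4)
R_2 = 40 (n_2 = 5)
R_3 = 29.5 (n_3 = 4)
Step 3: H = 12/(N(N+1)) * sum(R_i^2/n_i) - 3(N+1)
     = 12/(13*14) * (21.5^2/4 + 40^2/5 + 29.5^2/4) - 3*14
     = 0.065934 * 653.125 - 42
     = 1.063187.
Step 4: Ties present; correction factor C = 1 - 24/(13^3 - 13) = 0.989011. Corrected H = 1.063187 / 0.989011 = 1.075000.
Step 5: Under H0, H ~ chi^2(2); p-value = 0.584207.
Step 6: alpha = 0.1. fail to reject H0.

H = 1.0750, df = 2, p = 0.584207, fail to reject H0.


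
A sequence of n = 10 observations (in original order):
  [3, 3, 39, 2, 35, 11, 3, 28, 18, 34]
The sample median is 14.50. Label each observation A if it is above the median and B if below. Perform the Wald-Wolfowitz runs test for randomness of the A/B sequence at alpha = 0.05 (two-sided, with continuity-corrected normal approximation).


Step 1: Compute median = 14.50; label A = above, B = below.
Labels in order: BBABABBAAA  (n_A = 5, n_B = 5)
Step 2: Count runs R = 6.
Step 3: Under H0 (random ordering), E[R] = 2*n_A*n_B/(n_A+n_B) + 1 = 2*5*5/10 + 1 = 6.0000.
        Var[R] = 2*n_A*n_B*(2*n_A*n_B - n_A - n_B) / ((n_A+n_B)^2 * (n_A+n_B-1)) = 2000/900 = 2.2222.
        SD[R] = 1.4907.
Step 4: R = E[R], so z = 0 with no continuity correction.
Step 5: Two-sided p-value via normal approximation = 2*(1 - Phi(|z|)) = 1.000000.
Step 6: alpha = 0.05. fail to reject H0.

R = 6, z = 0.0000, p = 1.000000, fail to reject H0.
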